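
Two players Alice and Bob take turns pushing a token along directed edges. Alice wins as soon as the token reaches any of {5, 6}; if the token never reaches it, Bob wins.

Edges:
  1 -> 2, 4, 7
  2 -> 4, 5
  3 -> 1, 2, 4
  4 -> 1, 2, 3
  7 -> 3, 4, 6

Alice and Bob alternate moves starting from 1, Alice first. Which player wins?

Bob

Track states (vertex, player-to-move).
A0 = {(5,Alice), (5,Bob), (6,Alice), (6,Bob)}
A1: add {(2,Alice), (7,Alice)}.
A2 = A1; e.g. (1,Alice) stays out. (1,Alice) never enters ⇒ Bob avoids the target.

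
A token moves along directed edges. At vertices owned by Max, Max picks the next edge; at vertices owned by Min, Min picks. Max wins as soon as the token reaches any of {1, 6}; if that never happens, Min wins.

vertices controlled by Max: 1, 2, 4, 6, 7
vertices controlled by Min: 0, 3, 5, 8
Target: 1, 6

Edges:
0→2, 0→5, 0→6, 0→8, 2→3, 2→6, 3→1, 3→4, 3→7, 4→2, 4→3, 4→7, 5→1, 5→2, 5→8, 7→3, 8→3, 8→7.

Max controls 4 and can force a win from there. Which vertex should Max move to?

2

A0 = {1, 6}
A1: add {2} — 2 (Max) has 2→6.
A2: add {4} — 4 (Max) has 4→2.
A3 = A2; e.g. 0 (Min) can still go to 5. Fixed point.
From 4, successor 2 is in the attractor (rank 1); the other successors 3, 7 are not.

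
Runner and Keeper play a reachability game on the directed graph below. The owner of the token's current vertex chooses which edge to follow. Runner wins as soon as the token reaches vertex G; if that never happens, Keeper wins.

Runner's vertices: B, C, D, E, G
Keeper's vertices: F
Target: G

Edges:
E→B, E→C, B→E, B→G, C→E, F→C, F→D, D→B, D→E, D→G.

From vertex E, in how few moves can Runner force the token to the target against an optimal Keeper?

2

A0 = {G}
A1: add {B, D} — B (Runner) has B→G; D (Runner) has D→G.
A2: add {E} — E (Runner) has E→B.
E enters the attractor at level 2, so Runner can force the target in 2 moves from there.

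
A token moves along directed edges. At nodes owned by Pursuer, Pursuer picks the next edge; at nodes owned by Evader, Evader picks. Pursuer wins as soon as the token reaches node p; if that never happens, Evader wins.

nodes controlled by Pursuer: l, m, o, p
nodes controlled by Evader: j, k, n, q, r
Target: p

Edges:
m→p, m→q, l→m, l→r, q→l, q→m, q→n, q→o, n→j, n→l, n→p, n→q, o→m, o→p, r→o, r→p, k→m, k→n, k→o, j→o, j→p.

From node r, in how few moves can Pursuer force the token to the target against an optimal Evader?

2

A0 = {p}
A1: add {m, o} — m (Pursuer) has m→p; o (Pursuer) has o→p.
A2: add {j, l, r} — j (Evader): all of {o, p} already in; l (Pursuer) has l→m; r (Evader): all of {o, p} already in.
A3 = A2; e.g. k (Evader) can still go to n. Fixed point.
r enters the attractor at level 2, so Pursuer can force the target in 2 moves from there.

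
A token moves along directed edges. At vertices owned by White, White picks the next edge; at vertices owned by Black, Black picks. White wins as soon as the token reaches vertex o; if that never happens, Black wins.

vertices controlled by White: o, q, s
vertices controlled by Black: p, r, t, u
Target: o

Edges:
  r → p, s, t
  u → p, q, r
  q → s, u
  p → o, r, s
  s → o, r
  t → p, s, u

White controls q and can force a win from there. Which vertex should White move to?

s

A0 = {o}
A1: add {s} — s (White) has s→o.
A2: add {q} — q (White) has q→s.
A3 = A2; e.g. p (Black) can still go to r. Fixed point.
From q, successor s is in the attractor (rank 1); the other successor u is not.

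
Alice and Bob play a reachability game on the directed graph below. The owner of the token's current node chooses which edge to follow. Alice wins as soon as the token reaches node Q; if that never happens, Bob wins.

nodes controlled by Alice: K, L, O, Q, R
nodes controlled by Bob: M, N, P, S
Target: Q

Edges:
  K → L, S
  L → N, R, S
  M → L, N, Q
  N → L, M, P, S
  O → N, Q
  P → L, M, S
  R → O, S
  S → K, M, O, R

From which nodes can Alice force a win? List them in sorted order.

A0 = {Q}
A1: add {O} — O (Alice) has O→Q.
A2: add {R} — R (Alice) has R→O.
A3: add {L} — L (Alice) has L→R.
A4: add {K} — K (Alice) has K→L.
A5 = A4; e.g. M (Bob) can still go to N. Fixed point.
Alice's winning region = {K, L, O, Q, R}.

K, L, O, Q, R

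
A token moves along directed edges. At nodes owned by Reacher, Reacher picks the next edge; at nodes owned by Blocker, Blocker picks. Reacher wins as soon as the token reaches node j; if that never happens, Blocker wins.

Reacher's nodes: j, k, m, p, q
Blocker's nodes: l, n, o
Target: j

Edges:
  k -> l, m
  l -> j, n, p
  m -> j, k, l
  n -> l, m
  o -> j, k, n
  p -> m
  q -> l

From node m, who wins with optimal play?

Reacher

A0 = {j}
A1: add {m} — m (Reacher) has m→j.
m ∈ A1, so Reacher can force the target.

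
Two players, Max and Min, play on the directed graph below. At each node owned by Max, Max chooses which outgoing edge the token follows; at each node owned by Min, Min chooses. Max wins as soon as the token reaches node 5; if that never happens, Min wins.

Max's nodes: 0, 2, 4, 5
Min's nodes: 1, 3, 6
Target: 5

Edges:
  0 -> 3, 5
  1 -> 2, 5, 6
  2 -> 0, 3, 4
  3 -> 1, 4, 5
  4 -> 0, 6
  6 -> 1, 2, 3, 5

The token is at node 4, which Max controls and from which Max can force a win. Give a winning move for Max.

A0 = {5}
A1: add {0} — 0 (Max) has 0→5.
A2: add {2, 4} — 2 (Max) has 2→0; 4 (Max) has 4→0.
A3 = A2; e.g. 1 (Min) can still go to 6. Fixed point.
From 4, successor 0 is in the attractor (rank 1); the other successor 6 is not.

0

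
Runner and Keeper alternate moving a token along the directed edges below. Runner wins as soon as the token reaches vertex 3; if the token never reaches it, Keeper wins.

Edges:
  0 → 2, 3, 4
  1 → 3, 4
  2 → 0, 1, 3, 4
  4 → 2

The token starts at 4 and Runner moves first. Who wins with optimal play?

Track states (vertex, player-to-move).
A0 = {(3,Runner), (3,Keeper)}
A1: add {(0,Runner), (1,Runner), (2,Runner)}.
A2: add {(4,Keeper)}.
A3 = A2; e.g. (0,Keeper) stays out. (4,Runner) never enters ⇒ Keeper avoids the target.

Keeper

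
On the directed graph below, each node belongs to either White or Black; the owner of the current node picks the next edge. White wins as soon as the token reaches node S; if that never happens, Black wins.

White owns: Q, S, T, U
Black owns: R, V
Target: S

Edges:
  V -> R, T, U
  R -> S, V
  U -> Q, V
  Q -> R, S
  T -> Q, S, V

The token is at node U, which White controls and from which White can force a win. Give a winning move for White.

Q

A0 = {S}
A1: add {Q, T} — Q (White) has Q→S; T (White) has T→S.
A2: add {U} — U (White) has U→Q.
A3 = A2; e.g. R (Black) can still go to V. Fixed point.
From U, successor Q is in the attractor (rank 1); the other successor V is not.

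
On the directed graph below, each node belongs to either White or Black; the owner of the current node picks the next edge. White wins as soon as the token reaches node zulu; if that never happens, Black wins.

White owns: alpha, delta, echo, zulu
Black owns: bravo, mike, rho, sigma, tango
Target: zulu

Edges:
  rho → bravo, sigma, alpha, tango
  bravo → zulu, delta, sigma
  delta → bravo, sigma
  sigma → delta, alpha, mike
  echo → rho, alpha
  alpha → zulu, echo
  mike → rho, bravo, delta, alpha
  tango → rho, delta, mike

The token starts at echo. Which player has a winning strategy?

A0 = {zulu}
A1: add {alpha} — alpha (White) has alpha→zulu.
A2: add {echo} — echo (White) has echo→alpha.
A3 = A2; e.g. rho (Black) can still go to bravo. Fixed point.
echo ∈ A2, so White can force the target.

White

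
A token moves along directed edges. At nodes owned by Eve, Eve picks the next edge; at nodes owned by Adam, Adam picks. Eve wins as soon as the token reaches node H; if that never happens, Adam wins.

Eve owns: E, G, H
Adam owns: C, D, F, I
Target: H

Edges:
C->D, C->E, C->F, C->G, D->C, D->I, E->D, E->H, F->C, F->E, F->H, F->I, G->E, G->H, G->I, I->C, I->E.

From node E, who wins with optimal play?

Eve

A0 = {H}
A1: add {E, G} — E (Eve) has E→H; G (Eve) has G→H.
A2 = A1; e.g. C (Adam) can still go to D. Fixed point.
E ∈ A1, so Eve can force the target.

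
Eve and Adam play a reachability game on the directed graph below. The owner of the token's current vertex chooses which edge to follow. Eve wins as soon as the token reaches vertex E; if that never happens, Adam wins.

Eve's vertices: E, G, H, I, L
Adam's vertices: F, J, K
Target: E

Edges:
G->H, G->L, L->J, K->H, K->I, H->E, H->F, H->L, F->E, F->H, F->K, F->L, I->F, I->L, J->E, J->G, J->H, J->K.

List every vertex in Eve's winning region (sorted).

A0 = {E}
A1: add {H} — H (Eve) has H→E.
A2: add {G} — G (Eve) has G→H.
A3 = A2; e.g. F (Adam) can still go to K. Fixed point.
Eve's winning region = {E, G, H}.

E, G, H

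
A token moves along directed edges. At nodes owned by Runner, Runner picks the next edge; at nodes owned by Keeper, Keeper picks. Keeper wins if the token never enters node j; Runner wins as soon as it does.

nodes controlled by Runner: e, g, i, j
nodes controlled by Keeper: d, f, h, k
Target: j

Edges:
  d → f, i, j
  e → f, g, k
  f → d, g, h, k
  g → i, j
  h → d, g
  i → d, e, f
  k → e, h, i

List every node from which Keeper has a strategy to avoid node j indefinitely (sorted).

A0 = {j}
A1: add {g} — g (Runner) has g→j.
A2: add {e} — e (Runner) has e→g.
A3: add {i} — i (Runner) has i→e.
A4 = A3; e.g. d (Keeper) can still go to f. Fixed point.
Runner's attractor = {e, g, i, j}; Keeper avoids the target exactly from the complement.

d, f, h, k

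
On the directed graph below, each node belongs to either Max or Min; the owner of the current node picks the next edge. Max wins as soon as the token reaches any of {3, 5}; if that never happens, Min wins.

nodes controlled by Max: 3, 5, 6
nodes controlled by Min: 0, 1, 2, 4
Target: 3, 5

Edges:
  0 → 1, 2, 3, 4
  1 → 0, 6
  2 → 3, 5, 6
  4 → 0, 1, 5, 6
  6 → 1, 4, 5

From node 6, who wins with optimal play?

A0 = {3, 5}
A1: add {6} — 6 (Max) has 6→5.
6 ∈ A1, so Max can force the target.

Max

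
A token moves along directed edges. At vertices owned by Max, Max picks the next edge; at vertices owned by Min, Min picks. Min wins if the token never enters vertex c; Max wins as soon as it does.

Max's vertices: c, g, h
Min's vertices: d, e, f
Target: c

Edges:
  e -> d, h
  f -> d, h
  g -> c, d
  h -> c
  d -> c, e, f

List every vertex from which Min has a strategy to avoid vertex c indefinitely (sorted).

d, e, f

A0 = {c}
A1: add {g, h} — g (Max) has g→c; h (Max) has h→c.
A2 = A1; e.g. d (Min) can still go to e. Fixed point.
Max's attractor = {c, g, h}; Min avoids the target exactly from the complement.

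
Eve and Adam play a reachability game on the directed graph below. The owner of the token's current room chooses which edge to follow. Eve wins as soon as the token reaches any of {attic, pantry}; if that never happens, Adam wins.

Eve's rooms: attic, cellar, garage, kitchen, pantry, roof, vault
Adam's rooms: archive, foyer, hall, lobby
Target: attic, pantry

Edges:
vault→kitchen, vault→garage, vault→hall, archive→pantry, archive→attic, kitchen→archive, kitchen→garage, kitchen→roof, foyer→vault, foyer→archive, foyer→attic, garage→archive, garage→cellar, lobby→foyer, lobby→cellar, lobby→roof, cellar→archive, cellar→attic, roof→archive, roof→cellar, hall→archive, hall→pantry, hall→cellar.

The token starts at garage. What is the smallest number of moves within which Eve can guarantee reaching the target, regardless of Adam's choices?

2

A0 = {attic, pantry}
A1: add {archive, cellar} — archive (Adam): all of {pantry, attic} already in; cellar (Eve) has cellar→attic.
A2: add {garage, hall, kitchen, roof} — kitchen (Eve) has kitchen→archive; garage (Eve) has garage→archive; roof (Eve) has roof→archive; hall (Adam): all of {archive, pantry, cellar} already in.
garage enters the attractor at level 2, so Eve can force the target in 2 moves from there.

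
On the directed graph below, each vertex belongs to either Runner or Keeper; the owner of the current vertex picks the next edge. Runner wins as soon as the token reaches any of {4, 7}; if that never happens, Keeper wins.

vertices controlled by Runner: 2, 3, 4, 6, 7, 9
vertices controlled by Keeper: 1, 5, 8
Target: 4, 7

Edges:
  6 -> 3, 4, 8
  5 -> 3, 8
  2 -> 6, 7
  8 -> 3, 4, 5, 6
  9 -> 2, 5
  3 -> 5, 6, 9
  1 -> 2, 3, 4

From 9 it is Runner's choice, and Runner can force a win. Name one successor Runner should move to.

2

A0 = {4, 7}
A1: add {2, 6} — 2 (Runner) has 2→7; 6 (Runner) has 6→4.
A2: add {3, 9} — 3 (Runner) has 3→6; 9 (Runner) has 9→2.
A3: add {1} — 1 (Keeper): all of {2, 3, 4} already in.
A4 = A3; e.g. 5 (Keeper) can still go to 8. Fixed point.
From 9, successor 2 is in the attractor (rank 1); the other successor 5 is not.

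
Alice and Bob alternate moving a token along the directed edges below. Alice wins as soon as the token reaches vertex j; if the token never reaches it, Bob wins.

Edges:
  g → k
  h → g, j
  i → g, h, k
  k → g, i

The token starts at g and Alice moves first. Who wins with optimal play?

Track states (vertex, player-to-move).
A0 = {(j,Alice), (j,Bob)}
A1: add {(h,Alice)}.
A2 = A1; e.g. (g,Alice) stays out. (g,Alice) never enters ⇒ Bob avoids the target.

Bob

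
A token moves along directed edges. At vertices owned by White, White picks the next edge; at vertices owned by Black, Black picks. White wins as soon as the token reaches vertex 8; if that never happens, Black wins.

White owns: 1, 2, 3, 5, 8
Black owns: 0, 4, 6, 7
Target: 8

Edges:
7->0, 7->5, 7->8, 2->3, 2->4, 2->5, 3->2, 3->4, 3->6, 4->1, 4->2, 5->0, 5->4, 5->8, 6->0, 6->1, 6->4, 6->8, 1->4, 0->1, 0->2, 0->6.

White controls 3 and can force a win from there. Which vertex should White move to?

2

A0 = {8}
A1: add {5} — 5 (White) has 5→8.
A2: add {2} — 2 (White) has 2→5.
A3: add {3} — 3 (White) has 3→2.
A4 = A3; e.g. 0 (Black) can still go to 1. Fixed point.
From 3, successor 2 is in the attractor (rank 2); the other successors 4, 6 are not.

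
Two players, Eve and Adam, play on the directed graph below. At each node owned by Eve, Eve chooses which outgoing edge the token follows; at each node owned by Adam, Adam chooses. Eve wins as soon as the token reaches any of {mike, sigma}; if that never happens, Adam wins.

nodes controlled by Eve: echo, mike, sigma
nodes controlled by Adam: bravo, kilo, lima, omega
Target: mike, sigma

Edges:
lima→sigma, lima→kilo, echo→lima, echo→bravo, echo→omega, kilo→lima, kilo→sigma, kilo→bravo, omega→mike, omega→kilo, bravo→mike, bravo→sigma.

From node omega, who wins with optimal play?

A0 = {mike, sigma}
A1: add {bravo} — bravo (Adam): all of {mike, sigma} already in.
A2: add {echo} — echo (Eve) has echo→bravo.
A3 = A2; e.g. lima (Adam) can still go to kilo. Fixed point.
omega never enters the attractor, so Adam can avoid the target forever.

Adam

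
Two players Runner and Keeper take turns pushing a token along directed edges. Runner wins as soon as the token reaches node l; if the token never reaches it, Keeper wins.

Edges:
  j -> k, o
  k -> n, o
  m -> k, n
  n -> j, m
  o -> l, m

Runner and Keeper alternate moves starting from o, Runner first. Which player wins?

Runner

Track states (vertex, player-to-move).
A0 = {(l,Runner), (l,Keeper)}
A1: add {(o,Runner)}.
(o,Runner) ∈ A1 ⇒ Runner forces the target.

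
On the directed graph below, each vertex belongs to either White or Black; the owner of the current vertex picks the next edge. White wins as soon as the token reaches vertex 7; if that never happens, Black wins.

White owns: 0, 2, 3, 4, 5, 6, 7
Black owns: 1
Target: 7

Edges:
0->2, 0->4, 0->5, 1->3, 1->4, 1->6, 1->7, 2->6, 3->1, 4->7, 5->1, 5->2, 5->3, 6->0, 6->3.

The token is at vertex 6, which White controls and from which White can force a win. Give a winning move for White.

0

A0 = {7}
A1: add {4} — 4 (White) has 4→7.
A2: add {0} — 0 (White) has 0→4.
A3: add {6} — 6 (White) has 6→0.
A4: add {2} — 2 (White) has 2→6.
A5: add {5} — 5 (White) has 5→2.
A6 = A5; e.g. 1 (Black) can still go to 3. Fixed point.
From 6, successor 0 is in the attractor (rank 2); the other successor 3 is not.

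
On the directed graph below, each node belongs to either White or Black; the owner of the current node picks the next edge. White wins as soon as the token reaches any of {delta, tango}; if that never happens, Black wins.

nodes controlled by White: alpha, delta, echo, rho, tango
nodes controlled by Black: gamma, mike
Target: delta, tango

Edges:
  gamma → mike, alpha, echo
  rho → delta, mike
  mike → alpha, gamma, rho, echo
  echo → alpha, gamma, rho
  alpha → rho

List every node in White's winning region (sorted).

alpha, delta, echo, rho, tango

A0 = {delta, tango}
A1: add {rho} — rho (White) has rho→delta.
A2: add {alpha, echo} — alpha (White) has alpha→rho; echo (White) has echo→rho.
A3 = A2; e.g. mike (Black) can still go to gamma. Fixed point.
White's winning region = {alpha, delta, echo, rho, tango}.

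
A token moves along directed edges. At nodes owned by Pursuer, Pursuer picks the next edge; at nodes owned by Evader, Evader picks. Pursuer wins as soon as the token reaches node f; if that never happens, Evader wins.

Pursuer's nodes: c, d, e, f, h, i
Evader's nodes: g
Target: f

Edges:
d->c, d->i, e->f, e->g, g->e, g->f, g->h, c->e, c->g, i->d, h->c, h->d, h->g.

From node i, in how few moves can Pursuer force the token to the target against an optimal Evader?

A0 = {f}
A1: add {e} — e (Pursuer) has e→f.
A2: add {c} — c (Pursuer) has c→e.
A3: add {d, h} — d (Pursuer) has d→c; h (Pursuer) has h→c.
A4: add {g, i} — g (Evader): all of {e, f, h} already in; i (Pursuer) has i→d.
A4 = all vertices. Fixed point.
i enters the attractor at level 4, so Pursuer can force the target in 4 moves from there.

4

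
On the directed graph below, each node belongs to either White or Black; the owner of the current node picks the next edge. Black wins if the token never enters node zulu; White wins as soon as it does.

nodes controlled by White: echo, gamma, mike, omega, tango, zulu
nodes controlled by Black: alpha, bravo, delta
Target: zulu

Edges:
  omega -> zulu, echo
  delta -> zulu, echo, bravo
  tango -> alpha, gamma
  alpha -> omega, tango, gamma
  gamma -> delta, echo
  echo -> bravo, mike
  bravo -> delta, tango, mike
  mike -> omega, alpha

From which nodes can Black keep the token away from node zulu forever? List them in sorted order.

bravo, delta

A0 = {zulu}
A1: add {omega} — omega (White) has omega→zulu.
A2: add {mike} — mike (White) has mike→omega.
A3: add {echo} — echo (White) has echo→mike.
A4: add {gamma} — gamma (White) has gamma→echo.
A5: add {tango} — tango (White) has tango→gamma.
A6: add {alpha} — alpha (Black): all of {omega, tango, gamma} already in.
A7 = A6; e.g. delta (Black) can still go to bravo. Fixed point.
White's attractor = {alpha, echo, gamma, mike, omega, tango, zulu}; Black avoids the target exactly from the complement.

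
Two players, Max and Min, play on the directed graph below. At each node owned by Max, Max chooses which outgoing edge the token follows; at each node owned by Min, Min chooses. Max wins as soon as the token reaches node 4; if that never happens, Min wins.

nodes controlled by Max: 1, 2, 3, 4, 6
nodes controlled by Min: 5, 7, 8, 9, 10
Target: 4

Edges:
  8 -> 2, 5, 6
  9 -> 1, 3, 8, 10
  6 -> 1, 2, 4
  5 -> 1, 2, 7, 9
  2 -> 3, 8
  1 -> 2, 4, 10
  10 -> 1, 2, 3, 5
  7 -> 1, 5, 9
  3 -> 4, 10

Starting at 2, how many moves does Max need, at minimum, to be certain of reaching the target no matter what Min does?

A0 = {4}
A1: add {1, 3, 6} — 1 (Max) has 1→4; 3 (Max) has 3→4; 6 (Max) has 6→4.
A2: add {2} — 2 (Max) has 2→3.
A3 = A2; e.g. 5 (Min) can still go to 7. Fixed point.
2 enters the attractor at level 2, so Max can force the target in 2 moves from there.

2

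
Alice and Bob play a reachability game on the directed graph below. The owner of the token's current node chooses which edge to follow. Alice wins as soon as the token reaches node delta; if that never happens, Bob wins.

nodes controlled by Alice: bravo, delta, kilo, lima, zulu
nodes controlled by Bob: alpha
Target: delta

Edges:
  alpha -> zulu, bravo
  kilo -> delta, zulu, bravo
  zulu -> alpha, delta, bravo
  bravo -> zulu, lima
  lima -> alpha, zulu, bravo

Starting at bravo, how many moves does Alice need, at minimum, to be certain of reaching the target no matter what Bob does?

A0 = {delta}
A1: add {kilo, zulu} — kilo (Alice) has kilo→delta; zulu (Alice) has zulu→delta.
A2: add {bravo, lima} — bravo (Alice) has bravo→zulu; lima (Alice) has lima→zulu.
bravo enters the attractor at level 2, so Alice can force the target in 2 moves from there.

2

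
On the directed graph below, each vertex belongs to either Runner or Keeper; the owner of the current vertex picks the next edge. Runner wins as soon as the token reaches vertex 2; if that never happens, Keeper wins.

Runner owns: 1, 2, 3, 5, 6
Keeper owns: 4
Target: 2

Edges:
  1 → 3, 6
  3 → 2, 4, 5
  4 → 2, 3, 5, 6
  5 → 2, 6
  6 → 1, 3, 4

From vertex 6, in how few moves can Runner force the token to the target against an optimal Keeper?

A0 = {2}
A1: add {3, 5} — 3 (Runner) has 3→2; 5 (Runner) has 5→2.
A2: add {1, 6} — 1 (Runner) has 1→3; 6 (Runner) has 6→3.
6 enters the attractor at level 2, so Runner can force the target in 2 moves from there.

2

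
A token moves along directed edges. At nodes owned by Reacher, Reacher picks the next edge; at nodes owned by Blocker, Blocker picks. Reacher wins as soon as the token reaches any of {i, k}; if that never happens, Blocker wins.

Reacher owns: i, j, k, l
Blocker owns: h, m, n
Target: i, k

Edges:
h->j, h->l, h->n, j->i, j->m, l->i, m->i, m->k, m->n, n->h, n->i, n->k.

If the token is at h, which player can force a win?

A0 = {i, k}
A1: add {j, l} — j (Reacher) has j→i; l (Reacher) has l→i.
A2 = A1; e.g. h (Blocker) can still go to n. Fixed point.
h never enters the attractor, so Blocker can avoid the target forever.

Blocker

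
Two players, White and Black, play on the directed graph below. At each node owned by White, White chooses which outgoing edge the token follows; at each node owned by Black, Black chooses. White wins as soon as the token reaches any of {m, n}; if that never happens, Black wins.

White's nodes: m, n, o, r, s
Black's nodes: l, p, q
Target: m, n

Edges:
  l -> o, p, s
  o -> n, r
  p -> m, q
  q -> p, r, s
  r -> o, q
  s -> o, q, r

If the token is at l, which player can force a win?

A0 = {m, n}
A1: add {o} — o (White) has o→n.
A2: add {r, s} — r (White) has r→o; s (White) has s→o.
A3 = A2; e.g. l (Black) can still go to p. Fixed point.
l never enters the attractor, so Black can avoid the target forever.

Black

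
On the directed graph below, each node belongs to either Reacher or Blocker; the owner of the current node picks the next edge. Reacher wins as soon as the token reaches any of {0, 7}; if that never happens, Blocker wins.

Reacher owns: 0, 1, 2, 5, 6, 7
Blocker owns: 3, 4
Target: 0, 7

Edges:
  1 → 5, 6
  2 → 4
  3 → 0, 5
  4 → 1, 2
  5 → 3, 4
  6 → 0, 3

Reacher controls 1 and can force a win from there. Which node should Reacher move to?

A0 = {0, 7}
A1: add {6} — 6 (Reacher) has 6→0.
A2: add {1} — 1 (Reacher) has 1→6.
A3 = A2; e.g. 2 (Reacher) has no edge into A2. Fixed point.
From 1, successor 6 is in the attractor (rank 1); the other successor 5 is not.

6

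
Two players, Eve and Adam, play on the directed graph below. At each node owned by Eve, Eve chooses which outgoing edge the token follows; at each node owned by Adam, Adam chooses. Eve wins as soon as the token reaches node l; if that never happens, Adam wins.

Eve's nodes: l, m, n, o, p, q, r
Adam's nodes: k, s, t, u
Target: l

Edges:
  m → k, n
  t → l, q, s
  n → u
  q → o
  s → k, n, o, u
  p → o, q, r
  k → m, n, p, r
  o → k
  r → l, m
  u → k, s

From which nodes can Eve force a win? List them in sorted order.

l, p, r

A0 = {l}
A1: add {r} — r (Eve) has r→l.
A2: add {p} — p (Eve) has p→r.
A3 = A2; e.g. k (Adam) can still go to m. Fixed point.
Eve's winning region = {l, p, r}.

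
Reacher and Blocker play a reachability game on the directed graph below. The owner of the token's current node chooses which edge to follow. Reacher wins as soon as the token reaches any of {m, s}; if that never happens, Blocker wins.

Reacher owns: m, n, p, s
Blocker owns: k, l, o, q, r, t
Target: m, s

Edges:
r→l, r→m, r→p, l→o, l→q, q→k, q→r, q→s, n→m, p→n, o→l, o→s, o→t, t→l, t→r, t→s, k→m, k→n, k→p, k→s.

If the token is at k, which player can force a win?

Reacher

A0 = {m, s}
A1: add {n} — n (Reacher) has n→m.
A2: add {p} — p (Reacher) has p→n.
A3: add {k} — k (Blocker): all of {m, n, p, s} already in.
A4 = A3; e.g. l (Blocker) can still go to o. Fixed point.
k ∈ A3, so Reacher can force the target.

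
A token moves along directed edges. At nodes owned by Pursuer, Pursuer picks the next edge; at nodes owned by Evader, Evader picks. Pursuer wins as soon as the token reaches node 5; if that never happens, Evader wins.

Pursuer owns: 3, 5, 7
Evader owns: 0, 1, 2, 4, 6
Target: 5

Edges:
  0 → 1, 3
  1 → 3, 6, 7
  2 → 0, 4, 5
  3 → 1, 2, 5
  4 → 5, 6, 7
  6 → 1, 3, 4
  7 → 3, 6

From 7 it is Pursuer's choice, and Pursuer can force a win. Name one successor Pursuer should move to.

3

A0 = {5}
A1: add {3} — 3 (Pursuer) has 3→5.
A2: add {7} — 7 (Pursuer) has 7→3.
A3 = A2; e.g. 0 (Evader) can still go to 1. Fixed point.
From 7, successor 3 is in the attractor (rank 1); the other successor 6 is not.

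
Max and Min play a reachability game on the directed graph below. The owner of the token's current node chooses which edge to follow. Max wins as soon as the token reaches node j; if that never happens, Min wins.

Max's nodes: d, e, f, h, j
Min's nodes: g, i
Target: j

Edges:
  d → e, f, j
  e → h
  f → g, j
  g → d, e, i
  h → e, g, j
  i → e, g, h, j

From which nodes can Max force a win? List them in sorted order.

A0 = {j}
A1: add {d, f, h} — d (Max) has d→j; f (Max) has f→j; h (Max) has h→j.
A2: add {e} — e (Max) has e→h.
A3 = A2; e.g. g (Min) can still go to i. Fixed point.
Max's winning region = {d, e, f, h, j}.

d, e, f, h, j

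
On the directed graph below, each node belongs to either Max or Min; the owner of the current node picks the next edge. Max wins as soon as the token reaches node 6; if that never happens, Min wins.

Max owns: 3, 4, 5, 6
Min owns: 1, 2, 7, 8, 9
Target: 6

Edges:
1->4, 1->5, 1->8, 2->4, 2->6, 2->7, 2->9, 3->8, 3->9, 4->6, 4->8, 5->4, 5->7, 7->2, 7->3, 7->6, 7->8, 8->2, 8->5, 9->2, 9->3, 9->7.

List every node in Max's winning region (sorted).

4, 5, 6

A0 = {6}
A1: add {4} — 4 (Max) has 4→6.
A2: add {5} — 5 (Max) has 5→4.
A3 = A2; e.g. 1 (Min) can still go to 8. Fixed point.
Max's winning region = {4, 5, 6}.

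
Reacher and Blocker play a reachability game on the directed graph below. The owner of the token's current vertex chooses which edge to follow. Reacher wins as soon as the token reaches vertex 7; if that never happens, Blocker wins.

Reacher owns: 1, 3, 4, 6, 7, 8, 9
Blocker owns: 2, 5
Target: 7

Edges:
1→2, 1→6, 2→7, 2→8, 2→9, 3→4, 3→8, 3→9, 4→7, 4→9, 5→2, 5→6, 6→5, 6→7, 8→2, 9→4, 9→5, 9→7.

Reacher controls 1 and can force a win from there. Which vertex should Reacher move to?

6

A0 = {7}
A1: add {4, 6, 9} — 4 (Reacher) has 4→7; 6 (Reacher) has 6→7; 9 (Reacher) has 9→7.
A2: add {1, 3} — 1 (Reacher) has 1→6; 3 (Reacher) has 3→4.
A3 = A2; e.g. 2 (Blocker) can still go to 8. Fixed point.
From 1, successor 6 is in the attractor (rank 1); the other successor 2 is not.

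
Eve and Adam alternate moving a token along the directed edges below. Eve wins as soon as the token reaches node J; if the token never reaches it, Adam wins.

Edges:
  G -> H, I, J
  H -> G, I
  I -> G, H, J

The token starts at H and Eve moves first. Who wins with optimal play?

Track states (vertex, player-to-move).
A0 = {(J,Eve), (J,Adam)}
A1: add {(G,Eve), (I,Eve)}.
A2: add {(H,Adam)}.
A3 = A2; e.g. (G,Adam) stays out. (H,Eve) never enters ⇒ Adam avoids the target.

Adam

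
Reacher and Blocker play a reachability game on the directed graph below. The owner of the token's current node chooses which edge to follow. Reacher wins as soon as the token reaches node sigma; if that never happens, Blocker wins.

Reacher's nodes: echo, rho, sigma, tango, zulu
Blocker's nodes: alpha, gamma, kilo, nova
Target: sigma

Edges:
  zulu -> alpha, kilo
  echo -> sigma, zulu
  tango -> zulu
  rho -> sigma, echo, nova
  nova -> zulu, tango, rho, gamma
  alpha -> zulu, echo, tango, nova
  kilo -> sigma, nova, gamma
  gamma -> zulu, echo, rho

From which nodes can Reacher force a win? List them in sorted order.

echo, rho, sigma

A0 = {sigma}
A1: add {echo, rho} — echo (Reacher) has echo→sigma; rho (Reacher) has rho→sigma.
A2 = A1; e.g. zulu (Reacher) has no edge into A1. Fixed point.
Reacher's winning region = {echo, rho, sigma}.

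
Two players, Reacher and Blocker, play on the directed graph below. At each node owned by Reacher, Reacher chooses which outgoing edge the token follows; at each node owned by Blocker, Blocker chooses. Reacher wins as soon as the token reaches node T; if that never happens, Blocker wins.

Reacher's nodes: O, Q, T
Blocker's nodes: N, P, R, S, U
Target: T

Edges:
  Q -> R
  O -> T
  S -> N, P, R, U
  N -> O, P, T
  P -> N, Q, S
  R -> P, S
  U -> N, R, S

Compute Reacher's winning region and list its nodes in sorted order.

A0 = {T}
A1: add {O} — O (Reacher) has O→T.
A2 = A1; e.g. N (Blocker) can still go to P. Fixed point.
Reacher's winning region = {O, T}.

O, T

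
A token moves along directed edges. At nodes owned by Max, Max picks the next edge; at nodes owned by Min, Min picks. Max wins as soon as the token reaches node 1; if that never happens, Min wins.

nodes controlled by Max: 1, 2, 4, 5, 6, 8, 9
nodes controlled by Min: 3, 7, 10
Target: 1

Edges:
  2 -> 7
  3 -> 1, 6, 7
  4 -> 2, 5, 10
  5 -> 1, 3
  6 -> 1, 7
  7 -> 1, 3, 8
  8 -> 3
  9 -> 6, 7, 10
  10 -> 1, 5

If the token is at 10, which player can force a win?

Max

A0 = {1}
A1: add {5, 6} — 5 (Max) has 5→1; 6 (Max) has 6→1.
A2: add {4, 9, 10} — 4 (Max) has 4→5; 9 (Max) has 9→6; 10 (Min): all of {1, 5} already in.
A3 = A2; e.g. 2 (Max) has no edge into A2. Fixed point.
10 ∈ A2, so Max can force the target.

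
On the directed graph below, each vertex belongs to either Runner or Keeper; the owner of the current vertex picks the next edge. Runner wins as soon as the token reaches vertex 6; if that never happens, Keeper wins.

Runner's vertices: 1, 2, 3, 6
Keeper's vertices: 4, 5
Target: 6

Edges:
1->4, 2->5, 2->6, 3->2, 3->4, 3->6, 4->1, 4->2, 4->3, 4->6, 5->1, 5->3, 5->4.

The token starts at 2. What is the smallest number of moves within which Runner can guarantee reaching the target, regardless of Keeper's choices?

A0 = {6}
A1: add {2, 3} — 2 (Runner) has 2→6; 3 (Runner) has 3→6.
A2 = A1; e.g. 1 (Runner) has no edge into A1. Fixed point.
2 enters the attractor at level 1, so Runner can force the target in 1 move from there.

1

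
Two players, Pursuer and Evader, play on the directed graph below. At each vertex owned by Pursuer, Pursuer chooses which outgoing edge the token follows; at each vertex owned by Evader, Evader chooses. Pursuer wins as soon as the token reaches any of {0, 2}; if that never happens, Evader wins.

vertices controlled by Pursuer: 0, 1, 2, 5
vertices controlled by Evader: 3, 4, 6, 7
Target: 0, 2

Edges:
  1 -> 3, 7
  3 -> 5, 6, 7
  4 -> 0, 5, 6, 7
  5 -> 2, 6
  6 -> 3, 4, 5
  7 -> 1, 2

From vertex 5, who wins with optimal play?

A0 = {0, 2}
A1: add {5} — 5 (Pursuer) has 5→2.
A2 = A1; e.g. 1 (Pursuer) has no edge into A1. Fixed point.
5 ∈ A1, so Pursuer can force the target.

Pursuer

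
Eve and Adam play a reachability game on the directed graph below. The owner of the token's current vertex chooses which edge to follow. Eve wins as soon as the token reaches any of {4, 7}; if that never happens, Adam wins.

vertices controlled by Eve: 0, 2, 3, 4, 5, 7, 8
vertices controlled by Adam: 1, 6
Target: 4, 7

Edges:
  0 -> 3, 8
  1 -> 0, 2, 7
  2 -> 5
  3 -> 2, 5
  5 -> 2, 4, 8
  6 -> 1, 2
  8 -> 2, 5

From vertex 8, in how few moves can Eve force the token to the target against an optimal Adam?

2

A0 = {4, 7}
A1: add {5} — 5 (Eve) has 5→4.
A2: add {2, 3, 8} — 2 (Eve) has 2→5; 3 (Eve) has 3→5; 8 (Eve) has 8→5.
8 enters the attractor at level 2, so Eve can force the target in 2 moves from there.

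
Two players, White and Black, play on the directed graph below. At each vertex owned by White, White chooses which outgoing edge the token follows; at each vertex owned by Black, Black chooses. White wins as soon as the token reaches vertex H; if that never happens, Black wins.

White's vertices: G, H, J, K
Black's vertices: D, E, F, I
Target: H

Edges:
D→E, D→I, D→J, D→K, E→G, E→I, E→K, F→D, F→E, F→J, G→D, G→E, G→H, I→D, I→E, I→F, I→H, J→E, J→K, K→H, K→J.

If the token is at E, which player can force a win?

Black

A0 = {H}
A1: add {G, K} — G (White) has G→H; K (White) has K→H.
A2: add {J} — J (White) has J→K.
A3 = A2; e.g. D (Black) can still go to E. Fixed point.
E never enters the attractor, so Black can avoid the target forever.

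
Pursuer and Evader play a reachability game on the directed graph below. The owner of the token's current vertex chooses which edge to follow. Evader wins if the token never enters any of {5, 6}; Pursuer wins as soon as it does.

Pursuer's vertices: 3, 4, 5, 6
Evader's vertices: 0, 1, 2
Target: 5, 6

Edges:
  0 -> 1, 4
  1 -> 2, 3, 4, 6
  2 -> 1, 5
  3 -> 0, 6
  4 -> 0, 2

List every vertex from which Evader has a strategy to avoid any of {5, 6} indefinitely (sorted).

0, 1, 2, 4

A0 = {5, 6}
A1: add {3} — 3 (Pursuer) has 3→6.
A2 = A1; e.g. 0 (Evader) can still go to 1. Fixed point.
Pursuer's attractor = {3, 5, 6}; Evader avoids the target exactly from the complement.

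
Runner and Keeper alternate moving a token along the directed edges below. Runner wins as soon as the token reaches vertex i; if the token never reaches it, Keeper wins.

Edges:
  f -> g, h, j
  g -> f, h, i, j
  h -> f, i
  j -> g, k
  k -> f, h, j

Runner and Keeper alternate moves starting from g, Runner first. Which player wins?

Track states (vertex, player-to-move).
A0 = {(i,Runner), (i,Keeper)}
A1: add {(g,Runner), (h,Runner)}.
(g,Runner) ∈ A1 ⇒ Runner forces the target.

Runner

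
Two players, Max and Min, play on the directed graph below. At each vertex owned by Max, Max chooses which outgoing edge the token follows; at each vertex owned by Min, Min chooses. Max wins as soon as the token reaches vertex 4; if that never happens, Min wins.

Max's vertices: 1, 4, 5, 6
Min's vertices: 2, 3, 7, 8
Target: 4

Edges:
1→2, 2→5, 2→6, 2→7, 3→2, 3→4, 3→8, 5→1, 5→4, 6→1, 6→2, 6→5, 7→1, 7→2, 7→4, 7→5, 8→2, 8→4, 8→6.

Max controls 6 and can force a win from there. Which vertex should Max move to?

5

A0 = {4}
A1: add {5} — 5 (Max) has 5→4.
A2: add {6} — 6 (Max) has 6→5.
A3 = A2; e.g. 1 (Max) has no edge into A2. Fixed point.
From 6, successor 5 is in the attractor (rank 1); the other successors 1, 2 are not.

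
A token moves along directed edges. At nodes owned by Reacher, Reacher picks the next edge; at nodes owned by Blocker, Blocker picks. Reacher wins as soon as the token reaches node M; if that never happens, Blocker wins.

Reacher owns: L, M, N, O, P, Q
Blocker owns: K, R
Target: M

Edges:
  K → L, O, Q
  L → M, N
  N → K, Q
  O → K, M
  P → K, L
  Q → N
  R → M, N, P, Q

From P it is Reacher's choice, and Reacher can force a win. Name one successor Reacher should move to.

A0 = {M}
A1: add {L, O} — L (Reacher) has L→M; O (Reacher) has O→M.
A2: add {P} — P (Reacher) has P→L.
A3 = A2; e.g. K (Blocker) can still go to Q. Fixed point.
From P, successor L is in the attractor (rank 1); the other successor K is not.

L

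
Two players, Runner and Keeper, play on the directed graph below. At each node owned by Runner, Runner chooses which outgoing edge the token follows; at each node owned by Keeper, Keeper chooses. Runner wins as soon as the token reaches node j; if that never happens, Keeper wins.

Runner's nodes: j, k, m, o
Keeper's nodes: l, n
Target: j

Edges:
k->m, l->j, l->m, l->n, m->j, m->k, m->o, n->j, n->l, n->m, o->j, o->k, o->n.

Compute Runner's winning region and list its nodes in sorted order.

A0 = {j}
A1: add {m, o} — m (Runner) has m→j; o (Runner) has o→j.
A2: add {k} — k (Runner) has k→m.
A3 = A2; e.g. l (Keeper) can still go to n. Fixed point.
Runner's winning region = {j, k, m, o}.

j, k, m, o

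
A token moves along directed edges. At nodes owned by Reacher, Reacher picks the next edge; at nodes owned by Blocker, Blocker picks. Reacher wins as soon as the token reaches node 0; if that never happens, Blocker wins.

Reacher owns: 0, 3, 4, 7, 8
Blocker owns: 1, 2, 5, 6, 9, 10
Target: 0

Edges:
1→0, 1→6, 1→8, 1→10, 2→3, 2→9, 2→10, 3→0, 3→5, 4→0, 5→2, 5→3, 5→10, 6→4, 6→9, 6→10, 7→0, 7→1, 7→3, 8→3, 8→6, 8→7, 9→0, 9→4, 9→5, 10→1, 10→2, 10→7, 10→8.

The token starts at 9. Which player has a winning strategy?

A0 = {0}
A1: add {3, 4, 7} — 3 (Reacher) has 3→0; 4 (Reacher) has 4→0; 7 (Reacher) has 7→0.
A2: add {8} — 8 (Reacher) has 8→3.
A3 = A2; e.g. 1 (Blocker) can still go to 6. Fixed point.
9 never enters the attractor, so Blocker can avoid the target forever.

Blocker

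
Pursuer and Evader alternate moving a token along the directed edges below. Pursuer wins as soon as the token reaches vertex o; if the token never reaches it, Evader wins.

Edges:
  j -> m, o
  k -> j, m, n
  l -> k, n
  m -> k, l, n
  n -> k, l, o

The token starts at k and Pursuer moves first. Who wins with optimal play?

Evader

Track states (vertex, player-to-move).
A0 = {(o,Pursuer), (o,Evader)}
A1: add {(j,Pursuer), (n,Pursuer)}.
A2 = A1; e.g. (j,Evader) stays out. (k,Pursuer) never enters ⇒ Evader avoids the target.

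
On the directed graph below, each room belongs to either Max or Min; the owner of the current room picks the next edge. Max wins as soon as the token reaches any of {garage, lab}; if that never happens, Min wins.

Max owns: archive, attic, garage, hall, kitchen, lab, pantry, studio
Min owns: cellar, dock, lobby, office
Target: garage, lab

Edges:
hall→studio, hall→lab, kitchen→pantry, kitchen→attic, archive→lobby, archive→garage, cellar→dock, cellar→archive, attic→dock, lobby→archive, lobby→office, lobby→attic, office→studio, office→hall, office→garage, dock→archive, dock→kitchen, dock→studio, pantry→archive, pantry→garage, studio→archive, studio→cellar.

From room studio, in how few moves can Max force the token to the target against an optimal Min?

A0 = {garage, lab}
A1: add {archive, hall, pantry} — archive (Max) has archive→garage; hall (Max) has hall→lab; pantry (Max) has pantry→garage.
A2: add {kitchen, studio} — kitchen (Max) has kitchen→pantry; studio (Max) has studio→archive.
studio enters the attractor at level 2, so Max can force the target in 2 moves from there.

2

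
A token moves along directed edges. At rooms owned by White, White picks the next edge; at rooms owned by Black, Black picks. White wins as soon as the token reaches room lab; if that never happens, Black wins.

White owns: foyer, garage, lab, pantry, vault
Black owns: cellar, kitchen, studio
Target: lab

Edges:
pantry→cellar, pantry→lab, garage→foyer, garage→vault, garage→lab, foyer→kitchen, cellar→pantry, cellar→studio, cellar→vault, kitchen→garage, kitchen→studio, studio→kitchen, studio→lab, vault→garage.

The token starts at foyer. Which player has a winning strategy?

A0 = {lab}
A1: add {garage, pantry} — pantry (White) has pantry→lab; garage (White) has garage→lab.
A2: add {vault} — vault (White) has vault→garage.
A3 = A2; e.g. foyer (White) has no edge into A2. Fixed point.
foyer never enters the attractor, so Black can avoid the target forever.

Black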